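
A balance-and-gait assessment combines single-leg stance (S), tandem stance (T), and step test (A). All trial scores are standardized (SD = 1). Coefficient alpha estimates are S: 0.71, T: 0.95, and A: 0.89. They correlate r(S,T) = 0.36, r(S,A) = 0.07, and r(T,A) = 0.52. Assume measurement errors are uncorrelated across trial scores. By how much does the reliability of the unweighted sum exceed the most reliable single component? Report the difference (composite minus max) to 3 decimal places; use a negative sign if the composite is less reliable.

Var(sum) = 3 + 1.9 = 4.9; true-score variance = 2.55 + 1.9 = 4.45; composite reliability = 0.9082.
Max component reliability = 0.9500.
Difference = 0.9082 − 0.9500 = -0.042.

-0.042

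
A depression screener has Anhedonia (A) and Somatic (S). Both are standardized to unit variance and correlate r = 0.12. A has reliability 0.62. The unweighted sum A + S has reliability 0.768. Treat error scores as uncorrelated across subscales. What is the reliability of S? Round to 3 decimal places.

0.860

Var(A+S) = 2 + 2·0.12 = 2.240.
True-score variance = ρ_A + ρ_S + 2·0.12, so 0.768 = (0.62 + ρ_S + 0.24) / 2.240.
ρ_S = 0.768·2.240 − 0.62 − 0.24 = 0.860.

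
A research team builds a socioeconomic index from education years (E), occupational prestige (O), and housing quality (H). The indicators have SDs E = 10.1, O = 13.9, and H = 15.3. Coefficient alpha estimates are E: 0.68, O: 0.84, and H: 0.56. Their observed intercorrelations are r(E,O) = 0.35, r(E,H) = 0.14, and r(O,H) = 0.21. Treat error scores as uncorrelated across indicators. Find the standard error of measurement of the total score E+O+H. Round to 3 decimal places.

12.906

Var(total) = 529.31 + 230.863 = 760.173.
True-score variance = 362.754 + 230.863 = 593.616, so reliability = 0.7809.
Error variance = 760.173 − 593.616 = 166.556; SEM = √166.556 = 12.906.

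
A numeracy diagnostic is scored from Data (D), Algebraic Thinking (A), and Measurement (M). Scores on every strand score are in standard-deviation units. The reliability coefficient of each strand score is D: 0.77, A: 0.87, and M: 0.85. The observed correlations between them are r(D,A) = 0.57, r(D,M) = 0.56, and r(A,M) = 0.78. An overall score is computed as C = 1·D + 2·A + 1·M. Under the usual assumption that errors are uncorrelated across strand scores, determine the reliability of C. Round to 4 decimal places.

Var(C) = 1 + 2² + 1 + 2·[2·0.57 + 0.56 + 2·0.78] = 6 + 6.52 = 12.52.
With uncorrelated errors the cross-covariances are all true-score covariance, so they carry over unchanged; only the diagonal terms shrink to ρᵢσᵢ².
True-score variance = [0.77 + 2²·0.87 + 0.85] + 6.52 = 5.1 + 6.52 = 11.62.
Reliability = 11.62 / 12.52 = 0.9281.

0.9281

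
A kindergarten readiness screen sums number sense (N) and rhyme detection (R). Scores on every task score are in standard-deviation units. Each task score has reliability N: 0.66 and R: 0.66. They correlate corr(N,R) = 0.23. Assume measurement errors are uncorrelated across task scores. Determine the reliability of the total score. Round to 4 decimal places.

0.7236

Var(N+R) = 2 + 2·[0.23] = 2 + 0.46 = 2.46.
With uncorrelated errors the cross-covariances are all true-score covariance, so they carry over unchanged; only the diagonal terms shrink to ρᵢσᵢ².
True-score variance = [0.66 + 0.66] + 0.46 = 1.32 + 0.46 = 1.78.
Reliability = 1.78 / 2.46 = 0.7236.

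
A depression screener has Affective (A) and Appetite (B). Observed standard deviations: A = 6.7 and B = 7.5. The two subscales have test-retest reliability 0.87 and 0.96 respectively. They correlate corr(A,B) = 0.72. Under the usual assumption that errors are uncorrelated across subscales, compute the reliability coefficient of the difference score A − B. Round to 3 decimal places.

0.719

Var(A−B) = 6.7² + 7.5² − 2·6.7·7.5·0.72 = 101.14 − 72.36 = 28.78.
With uncorrelated errors the cross-covariances are all true-score covariance, so they carry over unchanged; only the diagonal terms shrink to ρᵢσᵢ².
True-score variance = [6.7²·0.87 + 7.5²·0.96] − 72.36 = 93.0543 − 72.36 = 20.6943.
Reliability = 20.6943 / 28.78 = 0.719.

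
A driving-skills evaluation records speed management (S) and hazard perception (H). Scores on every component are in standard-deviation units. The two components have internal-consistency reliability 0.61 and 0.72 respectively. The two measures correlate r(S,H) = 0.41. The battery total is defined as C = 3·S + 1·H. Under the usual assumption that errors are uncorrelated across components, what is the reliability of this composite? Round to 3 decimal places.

0.696

Var(C) = 3² + 1 + 2·[3·0.41] = 10 + 2.46 = 12.46.
Under uncorrelated errors the observed covariances equal the true-score covariances, so only the own-variance terms attenuate.
True-score variance = [3²·0.61 + 0.72] + 2.46 = 6.21 + 2.46 = 8.67.
Reliability = 8.67 / 12.46 = 0.696.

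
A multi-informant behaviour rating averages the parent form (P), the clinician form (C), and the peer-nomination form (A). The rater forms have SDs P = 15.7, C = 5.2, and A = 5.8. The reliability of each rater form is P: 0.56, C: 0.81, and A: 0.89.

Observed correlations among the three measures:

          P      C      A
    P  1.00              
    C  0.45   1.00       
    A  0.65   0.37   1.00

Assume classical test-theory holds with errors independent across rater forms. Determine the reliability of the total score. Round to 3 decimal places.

0.775

Var(P+C+A) = 15.7² + 5.2² + 5.8² + 2·[15.7·5.2·0.45 + 15.7·5.8·0.65 + 5.2·5.8·0.37] = 307.17 + 214.172 = 521.342.
With uncorrelated errors the cross-covariances are all true-score covariance, so they carry over unchanged; only the diagonal terms shrink to ρᵢσᵢ².
True-score variance = [15.7²·0.56 + 5.2²·0.81 + 5.8²·0.89] + 214.172 = 189.876 + 214.172 = 404.049.
Reliability = 404.049 / 521.342 = 0.775.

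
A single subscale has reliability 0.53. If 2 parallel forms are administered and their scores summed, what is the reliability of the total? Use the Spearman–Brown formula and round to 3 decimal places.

ρ_k = kρ / (1 + (k−1)ρ) = 2·0.53 / (1 + 1·0.53) = 1.060 / 1.530 = 0.693.

0.693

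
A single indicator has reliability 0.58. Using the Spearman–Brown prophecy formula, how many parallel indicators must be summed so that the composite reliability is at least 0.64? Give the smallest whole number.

2

k ≥ ρ*(1−ρ₁)/(ρ₁(1−ρ*)) = 0.64·0.42 / (0.58·0.36) = 1.287.
Smallest integer k = 2.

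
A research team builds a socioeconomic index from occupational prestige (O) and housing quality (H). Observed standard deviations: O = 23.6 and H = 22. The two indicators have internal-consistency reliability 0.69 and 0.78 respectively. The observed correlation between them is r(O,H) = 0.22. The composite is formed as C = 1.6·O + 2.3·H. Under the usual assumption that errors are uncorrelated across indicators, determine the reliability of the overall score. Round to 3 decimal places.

0.792

Var(C) = 1.6²·23.6² + 2.3²·22² + 2·[3.68·23.6·22·0.22] = 3986.18 + 840.689 = 4826.87.
Under uncorrelated errors the observed covariances equal the true-score covariances, so only the own-variance terms attenuate.
True-score variance = [1.6²·23.6²·0.69 + 2.3²·22²·0.78] + 840.689 = 2980.89 + 840.689 = 3821.58.
Reliability = 3821.58 / 4826.87 = 0.792.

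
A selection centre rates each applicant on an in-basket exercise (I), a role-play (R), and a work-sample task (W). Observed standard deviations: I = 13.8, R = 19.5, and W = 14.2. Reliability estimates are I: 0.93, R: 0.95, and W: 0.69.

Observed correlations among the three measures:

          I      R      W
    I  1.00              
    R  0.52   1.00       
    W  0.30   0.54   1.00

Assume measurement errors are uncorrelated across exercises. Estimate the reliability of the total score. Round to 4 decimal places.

Var(I+R+W) = 13.8² + 19.5² + 14.2² + 2·[13.8·19.5·0.52 + 13.8·14.2·0.30 + 19.5·14.2·0.54] = 772.33 + 696.492 = 1468.82.
Because errors are independent across components, Cov(Tᵢ,Tⱼ) = Cov(Xᵢ,Xⱼ); the off-diagonal part of the true-score variance is the same as above.
True-score variance = [13.8²·0.93 + 19.5²·0.95 + 14.2²·0.69] + 696.492 = 677.478 + 696.492 = 1373.97.
Reliability = 1373.97 / 1468.82 = 0.9354.

0.9354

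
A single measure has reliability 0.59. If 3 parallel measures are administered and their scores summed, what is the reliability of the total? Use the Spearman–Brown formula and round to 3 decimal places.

0.812

ρ_k = kρ / (1 + (k−1)ρ) = 3·0.59 / (1 + 2·0.59) = 1.770 / 2.180 = 0.812.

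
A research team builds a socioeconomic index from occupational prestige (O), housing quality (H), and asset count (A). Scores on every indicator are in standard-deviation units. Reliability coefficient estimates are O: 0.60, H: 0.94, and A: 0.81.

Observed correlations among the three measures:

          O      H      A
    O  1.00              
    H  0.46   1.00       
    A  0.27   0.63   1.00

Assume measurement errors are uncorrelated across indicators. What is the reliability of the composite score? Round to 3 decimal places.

0.886

Var(O+H+A) = 3 + 2·[0.46 + 0.27 + 0.63] = 3 + 2.72 = 5.72.
Under uncorrelated errors the observed covariances equal the true-score covariances, so only the own-variance terms attenuate.
True-score variance = [0.60 + 0.94 + 0.81] + 2.72 = 2.35 + 2.72 = 5.07.
Reliability = 5.07 / 5.72 = 0.886.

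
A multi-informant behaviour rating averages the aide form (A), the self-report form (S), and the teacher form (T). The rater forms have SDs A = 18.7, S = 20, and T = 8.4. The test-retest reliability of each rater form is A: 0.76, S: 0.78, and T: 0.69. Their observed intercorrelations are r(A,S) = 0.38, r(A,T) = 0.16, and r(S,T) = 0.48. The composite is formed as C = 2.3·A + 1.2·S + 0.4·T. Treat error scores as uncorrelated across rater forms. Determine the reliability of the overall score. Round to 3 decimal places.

Var(C) = 2.3²·18.7² + 1.2²·20² + 0.4²·8.4² + 2·[2.76·18.7·20·0.38 + 0.92·18.7·8.4·0.16 + 0.48·20·8.4·0.48] = 2437.15 + 908.161 = 3345.31.
Because errors are independent across components, Cov(Tᵢ,Tⱼ) = Cov(Xᵢ,Xⱼ); the off-diagonal part of the true-score variance is the same as above.
True-score variance = [2.3²·18.7²·0.76 + 1.2²·20²·0.78 + 0.4²·8.4²·0.69] + 908.161 = 1862.96 + 908.161 = 2771.12.
Reliability = 2771.12 / 3345.31 = 0.828.

0.828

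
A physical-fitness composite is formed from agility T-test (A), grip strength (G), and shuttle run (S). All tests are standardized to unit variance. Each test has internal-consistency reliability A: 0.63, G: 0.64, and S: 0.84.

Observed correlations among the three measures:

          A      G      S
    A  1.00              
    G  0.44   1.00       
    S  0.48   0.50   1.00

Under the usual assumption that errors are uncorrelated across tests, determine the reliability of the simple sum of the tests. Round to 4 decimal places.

Var(A+G+S) = 3 + 2·[0.44 + 0.48 + 0.50] = 3 + 2.84 = 5.84.
With uncorrelated errors the cross-covariances are all true-score covariance, so they carry over unchanged; only the diagonal terms shrink to ρᵢσᵢ².
True-score variance = [0.63 + 0.64 + 0.84] + 2.84 = 2.11 + 2.84 = 4.95.
Reliability = 4.95 / 5.84 = 0.8476.

0.8476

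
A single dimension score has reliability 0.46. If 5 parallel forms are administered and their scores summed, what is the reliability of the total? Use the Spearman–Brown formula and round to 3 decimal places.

ρ_k = kρ / (1 + (k−1)ρ) = 5·0.46 / (1 + 4·0.46) = 2.300 / 2.840 = 0.810.

0.810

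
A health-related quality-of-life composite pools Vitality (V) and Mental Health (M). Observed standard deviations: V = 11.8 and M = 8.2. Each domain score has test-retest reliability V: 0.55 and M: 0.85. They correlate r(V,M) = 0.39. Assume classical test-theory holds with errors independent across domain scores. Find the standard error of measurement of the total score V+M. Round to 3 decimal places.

Var(total) = 206.48 + 75.4728 = 281.953.
True-score variance = 133.736 + 75.4728 = 209.209, so reliability = 0.7420.
Error variance = 281.953 − 209.209 = 72.744; SEM = √72.744 = 8.529.

8.529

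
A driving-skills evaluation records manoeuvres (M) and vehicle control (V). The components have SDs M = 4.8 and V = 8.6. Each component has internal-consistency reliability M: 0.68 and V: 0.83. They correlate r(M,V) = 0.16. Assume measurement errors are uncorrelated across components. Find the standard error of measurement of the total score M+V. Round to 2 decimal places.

Var(total) = 97 + 13.2096 = 110.21.
True-score variance = 77.054 + 13.2096 = 90.2636, so reliability = 0.8190.
Error variance = 110.21 − 90.2636 = 19.946; SEM = √19.946 = 4.47.

4.47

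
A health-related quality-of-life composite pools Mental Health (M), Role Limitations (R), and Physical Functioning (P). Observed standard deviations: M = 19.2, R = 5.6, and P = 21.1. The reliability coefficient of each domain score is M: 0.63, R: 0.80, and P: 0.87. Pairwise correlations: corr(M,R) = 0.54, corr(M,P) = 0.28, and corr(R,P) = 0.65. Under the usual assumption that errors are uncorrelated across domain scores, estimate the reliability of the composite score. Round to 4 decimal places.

Var(M+R+P) = 19.2² + 5.6² + 21.1² + 2·[19.2·5.6·0.54 + 19.2·21.1·0.28 + 5.6·21.1·0.65] = 845.21 + 496.597 = 1341.81.
With uncorrelated errors the cross-covariances are all true-score covariance, so they carry over unchanged; only the diagonal terms shrink to ρᵢσᵢ².
True-score variance = [19.2²·0.63 + 5.6²·0.80 + 21.1²·0.87] + 496.597 = 644.664 + 496.597 = 1141.26.
Reliability = 1141.26 / 1341.81 = 0.8505.

0.8505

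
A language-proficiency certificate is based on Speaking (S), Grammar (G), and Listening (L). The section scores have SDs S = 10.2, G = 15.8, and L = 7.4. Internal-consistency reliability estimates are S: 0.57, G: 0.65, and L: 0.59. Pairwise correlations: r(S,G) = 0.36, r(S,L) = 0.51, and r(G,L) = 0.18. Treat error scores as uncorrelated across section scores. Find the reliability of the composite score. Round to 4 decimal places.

0.7598

Var(S+G+L) = 10.2² + 15.8² + 7.4² + 2·[10.2·15.8·0.36 + 10.2·7.4·0.51 + 15.8·7.4·0.18] = 408.44 + 235.116 = 643.556.
Because errors are independent across components, Cov(Tᵢ,Tⱼ) = Cov(Xᵢ,Xⱼ); the off-diagonal part of the true-score variance is the same as above.
True-score variance = [10.2²·0.57 + 15.8²·0.65 + 7.4²·0.59] + 235.116 = 253.877 + 235.116 = 488.993.
Reliability = 488.993 / 643.556 = 0.7598.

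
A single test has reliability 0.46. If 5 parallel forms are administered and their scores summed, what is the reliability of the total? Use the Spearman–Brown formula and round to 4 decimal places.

ρ_k = kρ / (1 + (k−1)ρ) = 5·0.46 / (1 + 4·0.46) = 2.300 / 2.840 = 0.8099.

0.8099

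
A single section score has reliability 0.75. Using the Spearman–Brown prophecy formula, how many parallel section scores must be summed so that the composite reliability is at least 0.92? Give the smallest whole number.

4

k ≥ ρ*(1−ρ₁)/(ρ₁(1−ρ*)) = 0.92·0.25 / (0.75·0.08) = 3.833.
Smallest integer k = 4.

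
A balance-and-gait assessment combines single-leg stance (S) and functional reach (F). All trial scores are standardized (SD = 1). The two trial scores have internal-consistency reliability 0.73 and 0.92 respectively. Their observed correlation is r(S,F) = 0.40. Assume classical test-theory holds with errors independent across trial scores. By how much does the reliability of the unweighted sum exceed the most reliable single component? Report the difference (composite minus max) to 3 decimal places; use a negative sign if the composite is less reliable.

Var(sum) = 2 + 0.8 = 2.8; true-score variance = 1.65 + 0.8 = 2.45; composite reliability = 0.8750.
Max component reliability = 0.9200.
Difference = 0.8750 − 0.9200 = -0.045.

-0.045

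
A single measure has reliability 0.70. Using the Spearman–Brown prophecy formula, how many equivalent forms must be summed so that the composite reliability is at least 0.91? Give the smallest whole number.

k ≥ ρ*(1−ρ₁)/(ρ₁(1−ρ*)) = 0.91·0.30 / (0.70·0.09) = 4.333.
Smallest integer k = 5.

5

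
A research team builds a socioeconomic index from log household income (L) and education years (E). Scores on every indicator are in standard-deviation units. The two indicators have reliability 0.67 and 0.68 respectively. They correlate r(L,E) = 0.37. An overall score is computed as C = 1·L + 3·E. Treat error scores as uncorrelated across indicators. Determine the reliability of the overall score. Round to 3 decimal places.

0.737

Var(C) = 1 + 3² + 2·[3·0.37] = 10 + 2.22 = 12.22.
Because errors are independent across components, Cov(Tᵢ,Tⱼ) = Cov(Xᵢ,Xⱼ); the off-diagonal part of the true-score variance is the same as above.
True-score variance = [0.67 + 3²·0.68] + 2.22 = 6.79 + 2.22 = 9.01.
Reliability = 9.01 / 12.22 = 0.737.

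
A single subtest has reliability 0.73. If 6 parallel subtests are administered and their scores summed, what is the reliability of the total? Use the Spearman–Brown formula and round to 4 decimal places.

ρ_k = kρ / (1 + (k−1)ρ) = 6·0.73 / (1 + 5·0.73) = 4.380 / 4.650 = 0.9419.

0.9419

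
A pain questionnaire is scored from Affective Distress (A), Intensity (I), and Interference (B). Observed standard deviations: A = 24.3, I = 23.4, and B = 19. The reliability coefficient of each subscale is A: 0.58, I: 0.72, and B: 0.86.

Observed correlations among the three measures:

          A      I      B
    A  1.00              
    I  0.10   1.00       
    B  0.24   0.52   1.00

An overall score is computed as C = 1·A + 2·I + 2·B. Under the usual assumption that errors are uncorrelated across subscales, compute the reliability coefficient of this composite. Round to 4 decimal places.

0.8423

Var(C) = 24.3² + 2²·23.4² + 2²·19² + 2·[2·24.3·23.4·0.10 + 2·24.3·19·0.24 + 4·23.4·19·0.52] = 4224.73 + 2520.22 = 6744.95.
Because errors are independent across components, Cov(Tᵢ,Tⱼ) = Cov(Xᵢ,Xⱼ); the off-diagonal part of the true-score variance is the same as above.
True-score variance = [24.3²·0.58 + 2²·23.4²·0.72 + 2²·19²·0.86] + 2520.22 = 3161.3 + 2520.22 = 5681.51.
Reliability = 5681.51 / 6744.95 = 0.8423.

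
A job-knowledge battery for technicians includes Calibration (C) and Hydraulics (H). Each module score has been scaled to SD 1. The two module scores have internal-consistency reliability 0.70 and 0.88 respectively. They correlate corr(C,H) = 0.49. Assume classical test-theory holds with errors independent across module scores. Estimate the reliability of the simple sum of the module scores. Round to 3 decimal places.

Var(C+H) = 2 + 2·[0.49] = 2 + 0.98 = 2.98.
Under uncorrelated errors the observed covariances equal the true-score covariances, so only the own-variance terms attenuate.
True-score variance = [0.70 + 0.88] + 0.98 = 1.58 + 0.98 = 2.56.
Reliability = 2.56 / 2.98 = 0.859.

0.859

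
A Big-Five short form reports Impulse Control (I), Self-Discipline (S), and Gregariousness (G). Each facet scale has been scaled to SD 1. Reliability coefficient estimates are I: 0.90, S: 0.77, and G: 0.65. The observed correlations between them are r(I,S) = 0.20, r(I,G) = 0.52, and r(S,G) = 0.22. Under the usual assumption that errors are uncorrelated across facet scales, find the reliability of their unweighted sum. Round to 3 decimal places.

0.861

Var(I+S+G) = 3 + 2·[0.20 + 0.52 + 0.22] = 3 + 1.88 = 4.88.
With uncorrelated errors the cross-covariances are all true-score covariance, so they carry over unchanged; only the diagonal terms shrink to ρᵢσᵢ².
True-score variance = [0.90 + 0.77 + 0.65] + 1.88 = 2.32 + 1.88 = 4.2.
Reliability = 4.2 / 4.88 = 0.861.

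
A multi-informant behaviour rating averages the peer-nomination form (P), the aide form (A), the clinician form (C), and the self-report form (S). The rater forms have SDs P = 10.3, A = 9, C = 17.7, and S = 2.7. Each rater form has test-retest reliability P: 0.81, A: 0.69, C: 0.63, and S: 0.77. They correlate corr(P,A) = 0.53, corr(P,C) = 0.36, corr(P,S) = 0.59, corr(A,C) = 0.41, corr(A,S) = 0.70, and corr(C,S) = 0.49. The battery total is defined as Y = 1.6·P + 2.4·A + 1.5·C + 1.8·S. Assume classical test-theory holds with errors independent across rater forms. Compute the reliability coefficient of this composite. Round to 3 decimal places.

Var(Y) = 1.6²·10.3² + 2.4²·9² + 1.5²·17.7² + 1.8²·2.7² + 2·[3.84·10.3·9·0.53 + 2.4·10.3·17.7·0.36 + 2.88·10.3·2.7·0.59 + 3.6·9·17.7·0.41 + 4.32·9·2.7·0.70 + 2.7·17.7·2.7·0.49] = 1466.67 + 1530.54 = 2997.21.
Under uncorrelated errors the observed covariances equal the true-score covariances, so only the own-variance terms attenuate.
True-score variance = [1.6²·10.3²·0.81 + 2.4²·9²·0.69 + 1.5²·17.7²·0.63 + 1.8²·2.7²·0.77] + 1530.54 = 1004.19 + 1530.54 = 2534.73.
Reliability = 2534.73 / 2997.21 = 0.846.

0.846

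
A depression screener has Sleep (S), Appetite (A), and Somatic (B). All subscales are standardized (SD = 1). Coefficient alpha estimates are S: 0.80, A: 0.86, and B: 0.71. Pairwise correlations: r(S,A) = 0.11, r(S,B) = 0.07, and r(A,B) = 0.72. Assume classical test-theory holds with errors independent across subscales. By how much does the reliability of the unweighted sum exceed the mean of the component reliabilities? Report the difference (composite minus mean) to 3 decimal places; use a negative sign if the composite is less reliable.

0.079

Var(sum) = 3 + 1.8 = 4.8; true-score variance = 2.37 + 1.8 = 4.17; composite reliability = 0.8688.
Mean component reliability = 0.7900.
Difference = 0.8688 − 0.7900 = 0.079.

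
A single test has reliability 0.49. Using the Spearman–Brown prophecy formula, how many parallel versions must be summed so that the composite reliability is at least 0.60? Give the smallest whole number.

k ≥ ρ*(1−ρ₁)/(ρ₁(1−ρ*)) = 0.60·0.51 / (0.49·0.40) = 1.561.
Smallest integer k = 2.

2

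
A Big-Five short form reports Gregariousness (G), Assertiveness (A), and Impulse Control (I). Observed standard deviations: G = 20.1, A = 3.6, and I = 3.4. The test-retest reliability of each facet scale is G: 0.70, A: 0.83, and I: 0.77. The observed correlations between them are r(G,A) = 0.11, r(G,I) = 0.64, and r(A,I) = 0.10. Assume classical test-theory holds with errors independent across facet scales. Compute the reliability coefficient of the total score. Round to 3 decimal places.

Var(G+A+I) = 20.1² + 3.6² + 3.4² + 2·[20.1·3.6·0.11 + 20.1·3.4·0.64 + 3.6·3.4·0.10] = 428.53 + 105.842 = 534.372.
Because errors are independent across components, Cov(Tᵢ,Tⱼ) = Cov(Xᵢ,Xⱼ); the off-diagonal part of the true-score variance is the same as above.
True-score variance = [20.1²·0.70 + 3.6²·0.83 + 3.4²·0.77] + 105.842 = 302.465 + 105.842 = 408.307.
Reliability = 408.307 / 534.372 = 0.764.

0.764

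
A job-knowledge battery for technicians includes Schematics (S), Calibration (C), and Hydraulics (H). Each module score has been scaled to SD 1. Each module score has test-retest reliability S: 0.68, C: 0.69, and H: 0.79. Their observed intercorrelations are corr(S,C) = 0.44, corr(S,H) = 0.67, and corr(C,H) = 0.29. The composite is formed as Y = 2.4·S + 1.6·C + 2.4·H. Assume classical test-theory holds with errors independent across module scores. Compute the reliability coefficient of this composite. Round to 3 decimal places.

0.860

Var(Y) = 2.4² + 1.6² + 2.4² + 2·[3.84·0.44 + 5.76·0.67 + 3.84·0.29] = 14.08 + 13.3248 = 27.4048.
Under uncorrelated errors the observed covariances equal the true-score covariances, so only the own-variance terms attenuate.
True-score variance = [2.4²·0.68 + 1.6²·0.69 + 2.4²·0.79] + 13.3248 = 10.2336 + 13.3248 = 23.5584.
Reliability = 23.5584 / 27.4048 = 0.860.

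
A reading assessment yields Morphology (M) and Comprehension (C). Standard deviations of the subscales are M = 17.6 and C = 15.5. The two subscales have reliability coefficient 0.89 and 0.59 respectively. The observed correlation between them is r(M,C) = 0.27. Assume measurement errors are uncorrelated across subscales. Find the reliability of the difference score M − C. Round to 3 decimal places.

Var(M−C) = 17.6² + 15.5² − 2·17.6·15.5·0.27 = 550.01 − 147.312 = 402.698.
Because errors are independent across components, Cov(Tᵢ,Tⱼ) = Cov(Xᵢ,Xⱼ); the off-diagonal part of the true-score variance is the same as above.
True-score variance = [17.6²·0.89 + 15.5²·0.59] − 147.312 = 417.434 − 147.312 = 270.122.
Reliability = 270.122 / 402.698 = 0.671.

0.671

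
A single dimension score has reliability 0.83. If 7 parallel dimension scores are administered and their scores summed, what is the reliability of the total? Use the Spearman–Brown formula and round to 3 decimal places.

0.972

ρ_k = kρ / (1 + (k−1)ρ) = 7·0.83 / (1 + 6·0.83) = 5.810 / 5.980 = 0.972.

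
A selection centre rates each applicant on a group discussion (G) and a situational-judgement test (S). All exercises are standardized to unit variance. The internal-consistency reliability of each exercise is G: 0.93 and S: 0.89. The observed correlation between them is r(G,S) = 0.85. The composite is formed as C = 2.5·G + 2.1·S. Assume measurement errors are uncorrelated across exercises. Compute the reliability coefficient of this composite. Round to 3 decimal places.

0.953

Var(C) = 2.5² + 2.1² + 2·[5.25·0.85] = 10.66 + 8.925 = 19.585.
With uncorrelated errors the cross-covariances are all true-score covariance, so they carry over unchanged; only the diagonal terms shrink to ρᵢσᵢ².
True-score variance = [2.5²·0.93 + 2.1²·0.89] + 8.925 = 9.7374 + 8.925 = 18.6624.
Reliability = 18.6624 / 19.585 = 0.953.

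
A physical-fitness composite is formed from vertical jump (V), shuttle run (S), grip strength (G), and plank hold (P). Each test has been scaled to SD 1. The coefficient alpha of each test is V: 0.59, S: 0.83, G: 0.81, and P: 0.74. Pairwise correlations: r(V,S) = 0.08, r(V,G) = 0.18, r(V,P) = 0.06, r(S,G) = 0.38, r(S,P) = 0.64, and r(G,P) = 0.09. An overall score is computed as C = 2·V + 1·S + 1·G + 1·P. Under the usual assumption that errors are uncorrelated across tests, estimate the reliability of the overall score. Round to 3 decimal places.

Var(C) = 2² + 1 + 1 + 1 + 2·[2·0.08 + 2·0.18 + 2·0.06 + 0.38 + 0.64 + 0.09] = 7 + 3.5 = 10.5.
Because errors are independent across components, Cov(Tᵢ,Tⱼ) = Cov(Xᵢ,Xⱼ); the off-diagonal part of the true-score variance is the same as above.
True-score variance = [2²·0.59 + 0.83 + 0.81 + 0.74] + 3.5 = 4.74 + 3.5 = 8.24.
Reliability = 8.24 / 10.5 = 0.785.

0.785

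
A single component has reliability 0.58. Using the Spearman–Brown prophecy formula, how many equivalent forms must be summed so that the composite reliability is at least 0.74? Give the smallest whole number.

k ≥ ρ*(1−ρ₁)/(ρ₁(1−ρ*)) = 0.74·0.42 / (0.58·0.26) = 2.061.
Smallest integer k = 3.

3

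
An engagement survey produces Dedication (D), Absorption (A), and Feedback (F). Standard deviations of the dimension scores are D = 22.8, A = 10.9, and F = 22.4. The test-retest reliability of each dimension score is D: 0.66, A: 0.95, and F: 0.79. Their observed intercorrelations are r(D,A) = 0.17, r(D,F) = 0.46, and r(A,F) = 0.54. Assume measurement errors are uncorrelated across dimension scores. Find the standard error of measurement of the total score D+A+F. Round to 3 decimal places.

Var(total) = 1140.41 + 818.052 = 1958.46.
True-score variance = 852.354 + 818.052 = 1670.41, so reliability = 0.8529.
Error variance = 1958.46 − 1670.41 = 288.056; SEM = √288.056 = 16.972.

16.972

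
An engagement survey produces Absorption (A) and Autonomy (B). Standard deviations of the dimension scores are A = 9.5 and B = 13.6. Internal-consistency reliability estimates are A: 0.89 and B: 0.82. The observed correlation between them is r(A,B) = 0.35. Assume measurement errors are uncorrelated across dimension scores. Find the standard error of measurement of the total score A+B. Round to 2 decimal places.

6.57

Var(total) = 275.21 + 90.44 = 365.65.
True-score variance = 231.99 + 90.44 = 322.43, so reliability = 0.8818.
Error variance = 365.65 − 322.43 = 43.2203; SEM = √43.2203 = 6.57.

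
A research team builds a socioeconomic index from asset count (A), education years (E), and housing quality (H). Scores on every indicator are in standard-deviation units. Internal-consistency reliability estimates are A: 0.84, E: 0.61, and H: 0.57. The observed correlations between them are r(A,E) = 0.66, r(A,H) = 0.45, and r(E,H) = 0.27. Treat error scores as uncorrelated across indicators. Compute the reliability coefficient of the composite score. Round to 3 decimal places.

Var(A+E+H) = 3 + 2·[0.66 + 0.45 + 0.27] = 3 + 2.76 = 5.76.
Under uncorrelated errors the observed covariances equal the true-score covariances, so only the own-variance terms attenuate.
True-score variance = [0.84 + 0.61 + 0.57] + 2.76 = 2.02 + 2.76 = 4.78.
Reliability = 4.78 / 5.76 = 0.830.

0.830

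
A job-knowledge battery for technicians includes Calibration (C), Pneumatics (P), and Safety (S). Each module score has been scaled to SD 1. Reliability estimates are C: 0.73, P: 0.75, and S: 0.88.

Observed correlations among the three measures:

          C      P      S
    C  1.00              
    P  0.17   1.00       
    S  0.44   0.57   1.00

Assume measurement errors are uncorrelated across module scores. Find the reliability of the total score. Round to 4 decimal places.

0.8806

Var(C+P+S) = 3 + 2·[0.17 + 0.44 + 0.57] = 3 + 2.36 = 5.36.
Under uncorrelated errors the observed covariances equal the true-score covariances, so only the own-variance terms attenuate.
True-score variance = [0.73 + 0.75 + 0.88] + 2.36 = 2.36 + 2.36 = 4.72.
Reliability = 4.72 / 5.36 = 0.8806.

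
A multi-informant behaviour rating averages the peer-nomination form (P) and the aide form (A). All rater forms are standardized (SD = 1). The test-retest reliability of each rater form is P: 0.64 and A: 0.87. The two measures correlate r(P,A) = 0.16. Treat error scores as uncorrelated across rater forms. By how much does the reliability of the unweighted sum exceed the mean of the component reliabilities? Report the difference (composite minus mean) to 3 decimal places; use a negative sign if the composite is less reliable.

Var(sum) = 2 + 0.32 = 2.32; true-score variance = 1.51 + 0.32 = 1.83; composite reliability = 0.7888.
Mean component reliability = 0.7550.
Difference = 0.7888 − 0.7550 = 0.034.

0.034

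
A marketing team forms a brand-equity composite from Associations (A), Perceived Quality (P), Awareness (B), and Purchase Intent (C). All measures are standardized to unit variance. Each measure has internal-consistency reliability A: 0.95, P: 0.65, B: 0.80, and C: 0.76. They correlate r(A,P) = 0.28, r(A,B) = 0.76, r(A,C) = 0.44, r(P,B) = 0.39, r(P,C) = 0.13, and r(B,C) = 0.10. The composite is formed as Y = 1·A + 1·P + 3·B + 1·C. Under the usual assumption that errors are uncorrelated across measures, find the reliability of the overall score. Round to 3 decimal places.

0.885

Var(Y) = 1 + 1 + 3² + 1 + 2·[0.28 + 3·0.76 + 0.44 + 3·0.39 + 0.13 + 3·0.10] = 12 + 9.2 = 21.2.
Because errors are independent across components, Cov(Tᵢ,Tⱼ) = Cov(Xᵢ,Xⱼ); the off-diagonal part of the true-score variance is the same as above.
True-score variance = [0.95 + 0.65 + 3²·0.80 + 0.76] + 9.2 = 9.56 + 9.2 = 18.76.
Reliability = 18.76 / 21.2 = 0.885.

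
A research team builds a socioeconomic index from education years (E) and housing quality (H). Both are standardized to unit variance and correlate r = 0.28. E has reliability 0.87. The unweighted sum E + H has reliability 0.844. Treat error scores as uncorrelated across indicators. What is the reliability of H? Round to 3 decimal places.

Var(E+H) = 2 + 2·0.28 = 2.560.
True-score variance = ρ_E + ρ_H + 2·0.28, so 0.844 = (0.87 + ρ_H + 0.56) / 2.560.
ρ_H = 0.844·2.560 − 0.87 − 0.56 = 0.731.

0.731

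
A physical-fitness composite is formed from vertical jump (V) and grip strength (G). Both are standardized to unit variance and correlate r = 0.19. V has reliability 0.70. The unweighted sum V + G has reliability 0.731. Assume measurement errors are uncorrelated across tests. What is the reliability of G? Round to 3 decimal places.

0.660

Var(V+G) = 2 + 2·0.19 = 2.380.
True-score variance = ρ_V + ρ_G + 2·0.19, so 0.731 = (0.70 + ρ_G + 0.38) / 2.380.
ρ_G = 0.731·2.380 − 0.70 − 0.38 = 0.660.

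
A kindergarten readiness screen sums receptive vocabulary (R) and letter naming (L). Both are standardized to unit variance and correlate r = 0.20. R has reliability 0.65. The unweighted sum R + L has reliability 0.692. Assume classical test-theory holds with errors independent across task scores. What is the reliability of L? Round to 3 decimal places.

Var(R+L) = 2 + 2·0.20 = 2.400.
True-score variance = ρ_R + ρ_L + 2·0.20, so 0.692 = (0.65 + ρ_L + 0.40) / 2.400.
ρ_L = 0.692·2.400 − 0.65 − 0.40 = 0.611.

0.611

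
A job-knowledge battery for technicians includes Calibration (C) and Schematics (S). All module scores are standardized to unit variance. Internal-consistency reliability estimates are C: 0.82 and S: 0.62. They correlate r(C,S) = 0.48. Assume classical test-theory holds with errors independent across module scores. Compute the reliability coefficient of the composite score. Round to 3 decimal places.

Var(C+S) = 2 + 2·[0.48] = 2 + 0.96 = 2.96.
Because errors are independent across components, Cov(Tᵢ,Tⱼ) = Cov(Xᵢ,Xⱼ); the off-diagonal part of the true-score variance is the same as above.
True-score variance = [0.82 + 0.62] + 0.96 = 1.44 + 0.96 = 2.4.
Reliability = 2.4 / 2.96 = 0.811.

0.811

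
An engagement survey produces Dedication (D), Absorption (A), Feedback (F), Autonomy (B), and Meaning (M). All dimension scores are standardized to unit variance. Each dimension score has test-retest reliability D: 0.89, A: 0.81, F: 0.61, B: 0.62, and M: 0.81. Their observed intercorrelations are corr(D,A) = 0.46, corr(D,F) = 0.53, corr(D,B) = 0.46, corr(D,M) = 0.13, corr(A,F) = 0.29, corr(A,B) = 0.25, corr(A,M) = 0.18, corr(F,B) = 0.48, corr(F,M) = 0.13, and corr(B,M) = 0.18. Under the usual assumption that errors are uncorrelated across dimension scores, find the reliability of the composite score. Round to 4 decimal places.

0.8873

Var(D+A+F+B+M) = 5 + 2·[0.46 + 0.53 + 0.46 + 0.13 + 0.29 + 0.25 + 0.18 + 0.48 + 0.13 + 0.18] = 5 + 6.18 = 11.18.
Under uncorrelated errors the observed covariances equal the true-score covariances, so only the own-variance terms attenuate.
True-score variance = [0.89 + 0.81 + 0.61 + 0.62 + 0.81] + 6.18 = 3.74 + 6.18 = 9.92.
Reliability = 9.92 / 11.18 = 0.8873.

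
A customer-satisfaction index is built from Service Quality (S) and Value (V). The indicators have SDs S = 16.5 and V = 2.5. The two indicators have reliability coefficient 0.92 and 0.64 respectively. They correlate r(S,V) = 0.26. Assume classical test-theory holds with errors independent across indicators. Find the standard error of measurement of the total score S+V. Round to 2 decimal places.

4.90

Var(total) = 278.5 + 21.45 = 299.95.
True-score variance = 254.47 + 21.45 = 275.92, so reliability = 0.9199.
Error variance = 299.95 − 275.92 = 24.03; SEM = √24.03 = 4.90.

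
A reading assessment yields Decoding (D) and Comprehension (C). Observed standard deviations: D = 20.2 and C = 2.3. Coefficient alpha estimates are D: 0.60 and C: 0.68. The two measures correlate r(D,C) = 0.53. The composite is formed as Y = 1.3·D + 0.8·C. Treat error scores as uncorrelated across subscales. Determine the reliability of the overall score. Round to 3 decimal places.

0.628

Var(Y) = 1.3²·20.2² + 0.8²·2.3² + 2·[1.04·20.2·2.3·0.53] = 692.973 + 51.2175 = 744.191.
Under uncorrelated errors the observed covariances equal the true-score covariances, so only the own-variance terms attenuate.
True-score variance = [1.3²·20.2²·0.60 + 0.8²·2.3²·0.68] + 51.2175 = 416.055 + 51.2175 = 467.272.
Reliability = 467.272 / 744.191 = 0.628.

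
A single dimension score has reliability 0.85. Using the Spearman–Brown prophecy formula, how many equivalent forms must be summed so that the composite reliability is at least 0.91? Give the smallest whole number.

k ≥ ρ*(1−ρ₁)/(ρ₁(1−ρ*)) = 0.91·0.15 / (0.85·0.09) = 1.784.
Smallest integer k = 2.

2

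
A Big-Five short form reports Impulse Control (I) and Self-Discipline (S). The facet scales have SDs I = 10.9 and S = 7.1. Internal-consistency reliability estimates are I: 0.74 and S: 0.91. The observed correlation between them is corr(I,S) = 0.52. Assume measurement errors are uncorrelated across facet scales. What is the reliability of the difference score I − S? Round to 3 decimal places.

0.601

Var(I−S) = 10.9² + 7.1² − 2·10.9·7.1·0.52 = 169.22 − 80.4856 = 88.7344.
With uncorrelated errors the cross-covariances are all true-score covariance, so they carry over unchanged; only the diagonal terms shrink to ρᵢσᵢ².
True-score variance = [10.9²·0.74 + 7.1²·0.91] − 80.4856 = 133.792 − 80.4856 = 53.3069.
Reliability = 53.3069 / 88.7344 = 0.601.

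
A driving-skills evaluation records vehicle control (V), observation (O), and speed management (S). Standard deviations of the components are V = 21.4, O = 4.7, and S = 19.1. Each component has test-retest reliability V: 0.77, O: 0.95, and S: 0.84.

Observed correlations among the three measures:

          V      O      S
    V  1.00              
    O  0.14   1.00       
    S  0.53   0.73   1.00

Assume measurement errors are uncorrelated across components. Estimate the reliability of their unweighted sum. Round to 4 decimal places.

Var(V+O+S) = 21.4² + 4.7² + 19.1² + 2·[21.4·4.7·0.14 + 21.4·19.1·0.53 + 4.7·19.1·0.73] = 844.86 + 592.491 = 1437.35.
Under uncorrelated errors the observed covariances equal the true-score covariances, so only the own-variance terms attenuate.
True-score variance = [21.4²·0.77 + 4.7²·0.95 + 19.1²·0.84] + 592.491 = 680.055 + 592.491 = 1272.55.
Reliability = 1272.55 / 1437.35 = 0.8853.

0.8853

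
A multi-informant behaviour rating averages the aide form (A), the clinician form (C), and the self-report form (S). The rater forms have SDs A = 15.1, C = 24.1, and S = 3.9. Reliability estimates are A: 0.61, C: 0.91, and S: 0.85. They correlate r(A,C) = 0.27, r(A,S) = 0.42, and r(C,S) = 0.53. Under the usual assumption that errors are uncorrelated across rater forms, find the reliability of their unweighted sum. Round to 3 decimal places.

0.877

Var(A+C+S) = 15.1² + 24.1² + 3.9² + 2·[15.1·24.1·0.27 + 15.1·3.9·0.42 + 24.1·3.9·0.53] = 824.03 + 345.608 = 1169.64.
With uncorrelated errors the cross-covariances are all true-score covariance, so they carry over unchanged; only the diagonal terms shrink to ρᵢσᵢ².
True-score variance = [15.1²·0.61 + 24.1²·0.91 + 3.9²·0.85] + 345.608 = 680.552 + 345.608 = 1026.16.
Reliability = 1026.16 / 1169.64 = 0.877.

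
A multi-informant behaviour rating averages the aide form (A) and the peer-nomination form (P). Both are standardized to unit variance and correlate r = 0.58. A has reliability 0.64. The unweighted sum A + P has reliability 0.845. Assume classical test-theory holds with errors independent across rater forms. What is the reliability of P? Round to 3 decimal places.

0.870

Var(A+P) = 2 + 2·0.58 = 3.160.
True-score variance = ρ_A + ρ_P + 2·0.58, so 0.845 = (0.64 + ρ_P + 1.16) / 3.160.
ρ_P = 0.845·3.160 − 0.64 − 1.16 = 0.870.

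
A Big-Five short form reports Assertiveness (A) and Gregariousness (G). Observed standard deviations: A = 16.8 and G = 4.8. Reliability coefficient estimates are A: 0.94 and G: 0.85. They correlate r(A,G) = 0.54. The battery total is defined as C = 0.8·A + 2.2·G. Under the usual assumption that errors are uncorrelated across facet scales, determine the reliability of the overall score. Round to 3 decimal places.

0.938

Var(C) = 0.8²·16.8² + 2.2²·4.8² + 2·[1.76·16.8·4.8·0.54] = 292.147 + 153.281 = 445.428.
With uncorrelated errors the cross-covariances are all true-score covariance, so they carry over unchanged; only the diagonal terms shrink to ρᵢσᵢ².
True-score variance = [0.8²·16.8²·0.94 + 2.2²·4.8²·0.85] + 153.281 = 264.582 + 153.281 = 417.863.
Reliability = 417.863 / 445.428 = 0.938.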